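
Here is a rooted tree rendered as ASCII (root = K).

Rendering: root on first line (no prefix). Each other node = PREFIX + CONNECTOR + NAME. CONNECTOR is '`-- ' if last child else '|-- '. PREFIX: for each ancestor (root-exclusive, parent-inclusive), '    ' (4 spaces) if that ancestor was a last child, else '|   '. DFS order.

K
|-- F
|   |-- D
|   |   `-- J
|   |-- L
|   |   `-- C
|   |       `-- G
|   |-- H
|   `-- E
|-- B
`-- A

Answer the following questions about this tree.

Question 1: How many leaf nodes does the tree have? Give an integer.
Answer: 6

Derivation:
Leaves (nodes with no children): A, B, E, G, H, J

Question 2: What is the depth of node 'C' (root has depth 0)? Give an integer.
Answer: 3

Derivation:
Path from root to C: K -> F -> L -> C
Depth = number of edges = 3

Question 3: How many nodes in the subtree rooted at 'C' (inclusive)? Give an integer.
Subtree rooted at C contains: C, G
Count = 2

Answer: 2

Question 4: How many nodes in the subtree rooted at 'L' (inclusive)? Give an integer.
Answer: 3

Derivation:
Subtree rooted at L contains: C, G, L
Count = 3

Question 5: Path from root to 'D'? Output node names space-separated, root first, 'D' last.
Walk down from root: K -> F -> D

Answer: K F D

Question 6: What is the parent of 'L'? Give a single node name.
Scan adjacency: L appears as child of F

Answer: F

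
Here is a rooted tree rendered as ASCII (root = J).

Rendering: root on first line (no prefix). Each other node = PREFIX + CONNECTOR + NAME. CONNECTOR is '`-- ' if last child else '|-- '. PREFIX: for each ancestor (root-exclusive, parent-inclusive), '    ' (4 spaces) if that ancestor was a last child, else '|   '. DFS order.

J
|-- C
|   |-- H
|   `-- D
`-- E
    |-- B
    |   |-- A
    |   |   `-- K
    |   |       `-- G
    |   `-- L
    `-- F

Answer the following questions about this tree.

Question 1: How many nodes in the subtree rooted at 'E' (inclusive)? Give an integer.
Subtree rooted at E contains: A, B, E, F, G, K, L
Count = 7

Answer: 7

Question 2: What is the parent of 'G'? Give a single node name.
Scan adjacency: G appears as child of K

Answer: K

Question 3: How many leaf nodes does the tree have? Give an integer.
Leaves (nodes with no children): D, F, G, H, L

Answer: 5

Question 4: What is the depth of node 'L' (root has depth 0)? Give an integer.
Answer: 3

Derivation:
Path from root to L: J -> E -> B -> L
Depth = number of edges = 3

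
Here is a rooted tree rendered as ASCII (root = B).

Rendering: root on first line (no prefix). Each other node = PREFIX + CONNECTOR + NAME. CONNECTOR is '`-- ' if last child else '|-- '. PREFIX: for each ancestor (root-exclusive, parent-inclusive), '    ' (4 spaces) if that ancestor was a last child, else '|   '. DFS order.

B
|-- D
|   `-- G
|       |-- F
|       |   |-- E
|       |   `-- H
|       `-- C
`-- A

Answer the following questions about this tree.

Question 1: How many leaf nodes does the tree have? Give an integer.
Leaves (nodes with no children): A, C, E, H

Answer: 4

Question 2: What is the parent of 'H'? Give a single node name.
Scan adjacency: H appears as child of F

Answer: F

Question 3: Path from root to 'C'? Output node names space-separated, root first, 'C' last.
Answer: B D G C

Derivation:
Walk down from root: B -> D -> G -> C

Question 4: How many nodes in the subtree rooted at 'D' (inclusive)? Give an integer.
Subtree rooted at D contains: C, D, E, F, G, H
Count = 6

Answer: 6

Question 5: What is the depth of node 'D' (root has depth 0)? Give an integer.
Path from root to D: B -> D
Depth = number of edges = 1

Answer: 1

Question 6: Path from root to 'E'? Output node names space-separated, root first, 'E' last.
Walk down from root: B -> D -> G -> F -> E

Answer: B D G F E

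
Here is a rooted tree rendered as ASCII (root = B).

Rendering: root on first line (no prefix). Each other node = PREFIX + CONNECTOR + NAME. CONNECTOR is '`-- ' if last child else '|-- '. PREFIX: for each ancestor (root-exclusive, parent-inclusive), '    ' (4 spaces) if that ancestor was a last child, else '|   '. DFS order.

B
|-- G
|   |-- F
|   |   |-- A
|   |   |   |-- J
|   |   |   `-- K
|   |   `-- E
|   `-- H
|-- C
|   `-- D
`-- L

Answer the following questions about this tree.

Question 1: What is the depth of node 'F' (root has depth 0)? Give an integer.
Path from root to F: B -> G -> F
Depth = number of edges = 2

Answer: 2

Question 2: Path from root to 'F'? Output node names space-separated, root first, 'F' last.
Answer: B G F

Derivation:
Walk down from root: B -> G -> F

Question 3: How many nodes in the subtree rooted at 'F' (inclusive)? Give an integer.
Answer: 5

Derivation:
Subtree rooted at F contains: A, E, F, J, K
Count = 5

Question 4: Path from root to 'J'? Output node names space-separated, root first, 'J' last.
Walk down from root: B -> G -> F -> A -> J

Answer: B G F A J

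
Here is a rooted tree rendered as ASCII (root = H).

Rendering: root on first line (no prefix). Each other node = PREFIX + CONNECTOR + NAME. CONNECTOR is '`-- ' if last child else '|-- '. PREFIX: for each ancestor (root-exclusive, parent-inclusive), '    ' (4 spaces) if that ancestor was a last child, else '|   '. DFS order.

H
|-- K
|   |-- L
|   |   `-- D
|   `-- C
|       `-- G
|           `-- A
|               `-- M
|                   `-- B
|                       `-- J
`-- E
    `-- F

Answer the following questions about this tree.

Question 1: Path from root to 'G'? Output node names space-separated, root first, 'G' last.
Walk down from root: H -> K -> C -> G

Answer: H K C G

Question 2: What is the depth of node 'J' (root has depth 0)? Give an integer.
Path from root to J: H -> K -> C -> G -> A -> M -> B -> J
Depth = number of edges = 7

Answer: 7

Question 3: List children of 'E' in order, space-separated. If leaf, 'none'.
Node E's children (from adjacency): F

Answer: F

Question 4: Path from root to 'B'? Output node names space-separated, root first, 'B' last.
Answer: H K C G A M B

Derivation:
Walk down from root: H -> K -> C -> G -> A -> M -> B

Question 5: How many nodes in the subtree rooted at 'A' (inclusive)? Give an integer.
Subtree rooted at A contains: A, B, J, M
Count = 4

Answer: 4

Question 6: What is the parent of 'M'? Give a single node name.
Scan adjacency: M appears as child of A

Answer: A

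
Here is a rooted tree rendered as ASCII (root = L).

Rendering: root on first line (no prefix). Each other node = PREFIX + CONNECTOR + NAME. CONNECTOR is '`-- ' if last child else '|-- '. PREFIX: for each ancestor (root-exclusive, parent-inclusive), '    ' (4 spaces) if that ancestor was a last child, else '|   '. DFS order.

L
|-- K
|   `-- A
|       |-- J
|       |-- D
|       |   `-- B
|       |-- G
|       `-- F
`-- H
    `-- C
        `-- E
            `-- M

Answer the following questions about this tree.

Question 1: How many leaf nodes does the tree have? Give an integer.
Leaves (nodes with no children): B, F, G, J, M

Answer: 5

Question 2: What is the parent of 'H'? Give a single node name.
Answer: L

Derivation:
Scan adjacency: H appears as child of L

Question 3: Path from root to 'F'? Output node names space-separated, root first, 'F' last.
Answer: L K A F

Derivation:
Walk down from root: L -> K -> A -> F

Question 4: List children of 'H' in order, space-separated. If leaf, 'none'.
Node H's children (from adjacency): C

Answer: C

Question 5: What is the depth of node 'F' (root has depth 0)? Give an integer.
Path from root to F: L -> K -> A -> F
Depth = number of edges = 3

Answer: 3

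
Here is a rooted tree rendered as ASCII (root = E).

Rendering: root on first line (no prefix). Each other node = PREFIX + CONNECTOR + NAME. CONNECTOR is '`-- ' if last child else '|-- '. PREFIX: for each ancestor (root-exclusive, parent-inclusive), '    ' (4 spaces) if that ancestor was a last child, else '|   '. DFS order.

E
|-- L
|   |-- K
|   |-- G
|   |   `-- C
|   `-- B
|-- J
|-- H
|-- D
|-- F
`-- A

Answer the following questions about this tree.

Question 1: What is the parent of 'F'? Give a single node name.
Answer: E

Derivation:
Scan adjacency: F appears as child of E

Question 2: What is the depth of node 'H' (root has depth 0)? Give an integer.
Path from root to H: E -> H
Depth = number of edges = 1

Answer: 1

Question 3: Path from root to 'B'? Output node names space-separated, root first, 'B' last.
Answer: E L B

Derivation:
Walk down from root: E -> L -> B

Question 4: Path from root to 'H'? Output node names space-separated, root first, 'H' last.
Answer: E H

Derivation:
Walk down from root: E -> H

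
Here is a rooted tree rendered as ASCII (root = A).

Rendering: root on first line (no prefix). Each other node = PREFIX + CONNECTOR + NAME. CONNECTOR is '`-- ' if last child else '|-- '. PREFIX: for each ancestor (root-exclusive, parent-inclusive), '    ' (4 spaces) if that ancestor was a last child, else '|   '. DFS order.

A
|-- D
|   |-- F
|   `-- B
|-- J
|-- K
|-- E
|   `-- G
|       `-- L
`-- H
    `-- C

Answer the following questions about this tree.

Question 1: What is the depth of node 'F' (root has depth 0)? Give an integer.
Path from root to F: A -> D -> F
Depth = number of edges = 2

Answer: 2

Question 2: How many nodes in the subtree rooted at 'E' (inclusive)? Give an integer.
Subtree rooted at E contains: E, G, L
Count = 3

Answer: 3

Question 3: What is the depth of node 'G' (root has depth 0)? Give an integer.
Answer: 2

Derivation:
Path from root to G: A -> E -> G
Depth = number of edges = 2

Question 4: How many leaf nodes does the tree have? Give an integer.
Answer: 6

Derivation:
Leaves (nodes with no children): B, C, F, J, K, L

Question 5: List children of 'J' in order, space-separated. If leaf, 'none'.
Node J's children (from adjacency): (leaf)

Answer: none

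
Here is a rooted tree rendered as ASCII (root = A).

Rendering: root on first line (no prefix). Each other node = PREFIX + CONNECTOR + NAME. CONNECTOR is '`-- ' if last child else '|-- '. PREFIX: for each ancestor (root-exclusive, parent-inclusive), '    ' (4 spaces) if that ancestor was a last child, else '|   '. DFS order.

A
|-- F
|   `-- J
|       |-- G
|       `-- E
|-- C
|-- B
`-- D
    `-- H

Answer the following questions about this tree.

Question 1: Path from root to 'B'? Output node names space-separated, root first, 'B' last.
Answer: A B

Derivation:
Walk down from root: A -> B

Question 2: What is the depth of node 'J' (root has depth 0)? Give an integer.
Answer: 2

Derivation:
Path from root to J: A -> F -> J
Depth = number of edges = 2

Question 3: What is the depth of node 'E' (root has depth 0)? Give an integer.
Path from root to E: A -> F -> J -> E
Depth = number of edges = 3

Answer: 3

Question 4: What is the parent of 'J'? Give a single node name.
Scan adjacency: J appears as child of F

Answer: F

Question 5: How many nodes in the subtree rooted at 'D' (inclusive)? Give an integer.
Answer: 2

Derivation:
Subtree rooted at D contains: D, H
Count = 2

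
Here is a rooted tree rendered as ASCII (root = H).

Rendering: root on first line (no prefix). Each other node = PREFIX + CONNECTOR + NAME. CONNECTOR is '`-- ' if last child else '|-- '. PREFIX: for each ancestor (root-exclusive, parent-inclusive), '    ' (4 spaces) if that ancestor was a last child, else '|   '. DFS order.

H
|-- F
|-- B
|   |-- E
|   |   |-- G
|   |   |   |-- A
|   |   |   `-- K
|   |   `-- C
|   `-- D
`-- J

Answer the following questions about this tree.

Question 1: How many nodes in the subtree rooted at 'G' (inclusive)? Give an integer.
Answer: 3

Derivation:
Subtree rooted at G contains: A, G, K
Count = 3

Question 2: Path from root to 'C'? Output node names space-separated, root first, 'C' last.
Walk down from root: H -> B -> E -> C

Answer: H B E C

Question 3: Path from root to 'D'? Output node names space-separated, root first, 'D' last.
Answer: H B D

Derivation:
Walk down from root: H -> B -> D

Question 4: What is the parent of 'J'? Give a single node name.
Scan adjacency: J appears as child of H

Answer: H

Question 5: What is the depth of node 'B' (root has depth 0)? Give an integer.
Answer: 1

Derivation:
Path from root to B: H -> B
Depth = number of edges = 1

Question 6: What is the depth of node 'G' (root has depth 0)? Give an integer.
Path from root to G: H -> B -> E -> G
Depth = number of edges = 3

Answer: 3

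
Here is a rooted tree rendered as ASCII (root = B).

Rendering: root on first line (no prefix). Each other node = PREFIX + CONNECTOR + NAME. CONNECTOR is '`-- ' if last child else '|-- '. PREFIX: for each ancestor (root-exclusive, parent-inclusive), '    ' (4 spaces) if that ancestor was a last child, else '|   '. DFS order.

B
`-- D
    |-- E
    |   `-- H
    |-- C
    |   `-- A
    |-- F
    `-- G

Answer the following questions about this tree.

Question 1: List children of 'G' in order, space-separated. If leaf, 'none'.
Answer: none

Derivation:
Node G's children (from adjacency): (leaf)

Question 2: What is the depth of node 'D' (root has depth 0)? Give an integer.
Path from root to D: B -> D
Depth = number of edges = 1

Answer: 1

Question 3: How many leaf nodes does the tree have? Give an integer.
Leaves (nodes with no children): A, F, G, H

Answer: 4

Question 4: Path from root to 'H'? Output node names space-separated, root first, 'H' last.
Walk down from root: B -> D -> E -> H

Answer: B D E H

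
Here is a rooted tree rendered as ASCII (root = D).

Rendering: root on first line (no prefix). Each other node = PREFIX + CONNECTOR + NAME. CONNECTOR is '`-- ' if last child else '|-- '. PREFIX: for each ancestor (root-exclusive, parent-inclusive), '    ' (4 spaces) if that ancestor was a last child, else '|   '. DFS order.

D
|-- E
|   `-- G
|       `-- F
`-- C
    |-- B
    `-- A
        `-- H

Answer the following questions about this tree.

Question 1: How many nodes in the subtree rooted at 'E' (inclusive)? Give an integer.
Subtree rooted at E contains: E, F, G
Count = 3

Answer: 3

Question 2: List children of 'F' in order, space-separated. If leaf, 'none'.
Node F's children (from adjacency): (leaf)

Answer: none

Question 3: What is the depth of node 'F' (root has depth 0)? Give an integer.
Path from root to F: D -> E -> G -> F
Depth = number of edges = 3

Answer: 3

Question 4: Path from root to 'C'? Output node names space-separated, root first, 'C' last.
Answer: D C

Derivation:
Walk down from root: D -> C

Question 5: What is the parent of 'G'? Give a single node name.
Scan adjacency: G appears as child of E

Answer: E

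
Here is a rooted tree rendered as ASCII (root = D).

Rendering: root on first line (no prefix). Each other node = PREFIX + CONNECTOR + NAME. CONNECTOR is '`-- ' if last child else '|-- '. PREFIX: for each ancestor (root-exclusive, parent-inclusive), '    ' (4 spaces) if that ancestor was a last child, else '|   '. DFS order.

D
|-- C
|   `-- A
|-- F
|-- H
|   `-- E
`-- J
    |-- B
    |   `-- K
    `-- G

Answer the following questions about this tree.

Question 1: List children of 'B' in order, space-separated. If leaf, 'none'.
Answer: K

Derivation:
Node B's children (from adjacency): K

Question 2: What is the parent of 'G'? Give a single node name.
Scan adjacency: G appears as child of J

Answer: J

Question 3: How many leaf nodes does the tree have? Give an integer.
Answer: 5

Derivation:
Leaves (nodes with no children): A, E, F, G, K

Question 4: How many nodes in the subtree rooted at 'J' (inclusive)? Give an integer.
Subtree rooted at J contains: B, G, J, K
Count = 4

Answer: 4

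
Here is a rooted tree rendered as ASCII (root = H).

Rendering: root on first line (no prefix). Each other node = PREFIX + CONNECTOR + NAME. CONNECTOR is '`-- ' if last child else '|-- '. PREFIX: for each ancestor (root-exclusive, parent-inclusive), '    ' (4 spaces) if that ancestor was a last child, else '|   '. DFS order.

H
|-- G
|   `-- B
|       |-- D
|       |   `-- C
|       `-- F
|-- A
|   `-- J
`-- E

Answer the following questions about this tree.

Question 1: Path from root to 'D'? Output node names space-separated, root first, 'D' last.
Walk down from root: H -> G -> B -> D

Answer: H G B D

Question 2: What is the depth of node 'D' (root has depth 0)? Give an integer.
Path from root to D: H -> G -> B -> D
Depth = number of edges = 3

Answer: 3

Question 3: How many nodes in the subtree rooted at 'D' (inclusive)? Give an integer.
Answer: 2

Derivation:
Subtree rooted at D contains: C, D
Count = 2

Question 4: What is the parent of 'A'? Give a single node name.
Answer: H

Derivation:
Scan adjacency: A appears as child of H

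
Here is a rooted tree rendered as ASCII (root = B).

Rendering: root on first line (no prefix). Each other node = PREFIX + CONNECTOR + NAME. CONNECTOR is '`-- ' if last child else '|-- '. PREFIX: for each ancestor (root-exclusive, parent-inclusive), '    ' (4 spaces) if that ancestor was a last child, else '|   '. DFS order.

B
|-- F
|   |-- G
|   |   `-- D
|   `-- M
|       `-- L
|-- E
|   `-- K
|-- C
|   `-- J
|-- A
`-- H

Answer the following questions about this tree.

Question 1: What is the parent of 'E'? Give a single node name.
Scan adjacency: E appears as child of B

Answer: B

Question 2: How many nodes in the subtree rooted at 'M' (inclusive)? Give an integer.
Subtree rooted at M contains: L, M
Count = 2

Answer: 2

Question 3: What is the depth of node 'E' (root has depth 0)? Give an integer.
Answer: 1

Derivation:
Path from root to E: B -> E
Depth = number of edges = 1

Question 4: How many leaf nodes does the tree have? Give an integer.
Leaves (nodes with no children): A, D, H, J, K, L

Answer: 6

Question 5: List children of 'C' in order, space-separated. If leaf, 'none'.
Answer: J

Derivation:
Node C's children (from adjacency): J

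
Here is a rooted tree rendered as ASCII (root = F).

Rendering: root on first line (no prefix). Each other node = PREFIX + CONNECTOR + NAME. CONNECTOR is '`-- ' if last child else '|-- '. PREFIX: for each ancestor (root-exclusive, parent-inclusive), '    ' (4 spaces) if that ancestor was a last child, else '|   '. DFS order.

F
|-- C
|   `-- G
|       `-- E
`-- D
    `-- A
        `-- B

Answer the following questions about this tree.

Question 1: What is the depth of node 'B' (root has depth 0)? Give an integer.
Path from root to B: F -> D -> A -> B
Depth = number of edges = 3

Answer: 3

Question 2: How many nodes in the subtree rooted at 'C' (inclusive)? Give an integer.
Answer: 3

Derivation:
Subtree rooted at C contains: C, E, G
Count = 3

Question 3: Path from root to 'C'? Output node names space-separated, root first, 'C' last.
Answer: F C

Derivation:
Walk down from root: F -> C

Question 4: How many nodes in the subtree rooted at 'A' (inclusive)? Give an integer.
Answer: 2

Derivation:
Subtree rooted at A contains: A, B
Count = 2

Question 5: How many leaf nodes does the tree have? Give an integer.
Answer: 2

Derivation:
Leaves (nodes with no children): B, E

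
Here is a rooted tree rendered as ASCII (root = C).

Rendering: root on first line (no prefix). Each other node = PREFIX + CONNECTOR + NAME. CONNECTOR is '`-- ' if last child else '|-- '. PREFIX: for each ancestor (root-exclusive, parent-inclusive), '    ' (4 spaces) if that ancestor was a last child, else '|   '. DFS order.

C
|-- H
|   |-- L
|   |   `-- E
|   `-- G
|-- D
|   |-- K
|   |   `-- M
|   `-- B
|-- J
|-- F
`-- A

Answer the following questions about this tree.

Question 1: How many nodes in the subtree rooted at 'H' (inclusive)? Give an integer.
Subtree rooted at H contains: E, G, H, L
Count = 4

Answer: 4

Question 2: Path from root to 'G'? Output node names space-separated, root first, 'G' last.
Answer: C H G

Derivation:
Walk down from root: C -> H -> G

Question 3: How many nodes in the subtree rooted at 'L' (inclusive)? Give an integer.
Subtree rooted at L contains: E, L
Count = 2

Answer: 2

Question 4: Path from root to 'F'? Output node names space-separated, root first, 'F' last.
Walk down from root: C -> F

Answer: C F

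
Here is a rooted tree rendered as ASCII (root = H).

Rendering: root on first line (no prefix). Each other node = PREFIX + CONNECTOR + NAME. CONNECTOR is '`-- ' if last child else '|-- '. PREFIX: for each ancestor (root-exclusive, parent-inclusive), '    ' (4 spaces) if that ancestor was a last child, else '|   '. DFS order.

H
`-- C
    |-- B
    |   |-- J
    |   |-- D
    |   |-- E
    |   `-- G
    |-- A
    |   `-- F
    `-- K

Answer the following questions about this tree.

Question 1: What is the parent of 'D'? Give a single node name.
Answer: B

Derivation:
Scan adjacency: D appears as child of B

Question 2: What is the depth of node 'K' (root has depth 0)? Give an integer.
Answer: 2

Derivation:
Path from root to K: H -> C -> K
Depth = number of edges = 2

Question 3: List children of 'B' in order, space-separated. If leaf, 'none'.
Answer: J D E G

Derivation:
Node B's children (from adjacency): J, D, E, G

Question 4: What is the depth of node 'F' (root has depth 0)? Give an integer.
Answer: 3

Derivation:
Path from root to F: H -> C -> A -> F
Depth = number of edges = 3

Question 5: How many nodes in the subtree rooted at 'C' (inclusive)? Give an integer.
Answer: 9

Derivation:
Subtree rooted at C contains: A, B, C, D, E, F, G, J, K
Count = 9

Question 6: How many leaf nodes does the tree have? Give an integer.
Answer: 6

Derivation:
Leaves (nodes with no children): D, E, F, G, J, K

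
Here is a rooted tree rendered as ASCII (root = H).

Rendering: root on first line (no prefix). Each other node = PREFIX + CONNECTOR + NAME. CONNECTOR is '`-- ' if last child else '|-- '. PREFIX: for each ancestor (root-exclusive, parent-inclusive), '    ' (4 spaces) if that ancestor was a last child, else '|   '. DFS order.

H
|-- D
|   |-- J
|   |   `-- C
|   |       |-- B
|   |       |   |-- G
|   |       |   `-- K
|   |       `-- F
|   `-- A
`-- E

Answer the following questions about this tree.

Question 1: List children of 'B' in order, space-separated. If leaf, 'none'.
Answer: G K

Derivation:
Node B's children (from adjacency): G, K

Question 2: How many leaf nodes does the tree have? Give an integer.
Answer: 5

Derivation:
Leaves (nodes with no children): A, E, F, G, K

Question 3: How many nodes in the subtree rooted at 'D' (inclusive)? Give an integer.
Answer: 8

Derivation:
Subtree rooted at D contains: A, B, C, D, F, G, J, K
Count = 8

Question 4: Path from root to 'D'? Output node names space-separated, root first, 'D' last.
Walk down from root: H -> D

Answer: H D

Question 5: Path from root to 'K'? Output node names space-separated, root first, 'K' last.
Walk down from root: H -> D -> J -> C -> B -> K

Answer: H D J C B K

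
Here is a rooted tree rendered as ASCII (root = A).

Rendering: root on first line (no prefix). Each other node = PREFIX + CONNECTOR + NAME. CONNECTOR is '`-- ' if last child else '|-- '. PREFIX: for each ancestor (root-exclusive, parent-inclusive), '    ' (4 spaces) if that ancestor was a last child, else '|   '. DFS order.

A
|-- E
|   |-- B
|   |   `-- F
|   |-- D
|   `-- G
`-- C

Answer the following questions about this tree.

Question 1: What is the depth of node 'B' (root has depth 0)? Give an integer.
Path from root to B: A -> E -> B
Depth = number of edges = 2

Answer: 2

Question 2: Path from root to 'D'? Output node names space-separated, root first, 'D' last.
Walk down from root: A -> E -> D

Answer: A E D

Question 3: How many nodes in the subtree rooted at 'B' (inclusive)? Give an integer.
Answer: 2

Derivation:
Subtree rooted at B contains: B, F
Count = 2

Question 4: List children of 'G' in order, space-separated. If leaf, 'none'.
Answer: none

Derivation:
Node G's children (from adjacency): (leaf)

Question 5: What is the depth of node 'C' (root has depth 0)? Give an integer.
Answer: 1

Derivation:
Path from root to C: A -> C
Depth = number of edges = 1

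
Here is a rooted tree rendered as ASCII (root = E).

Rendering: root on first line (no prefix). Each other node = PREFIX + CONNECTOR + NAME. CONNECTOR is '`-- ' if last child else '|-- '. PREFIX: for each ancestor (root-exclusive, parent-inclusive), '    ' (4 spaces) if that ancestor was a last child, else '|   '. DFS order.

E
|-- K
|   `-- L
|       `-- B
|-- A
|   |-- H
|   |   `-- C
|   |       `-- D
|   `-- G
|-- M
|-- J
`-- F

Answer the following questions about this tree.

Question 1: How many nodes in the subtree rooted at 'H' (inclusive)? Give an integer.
Answer: 3

Derivation:
Subtree rooted at H contains: C, D, H
Count = 3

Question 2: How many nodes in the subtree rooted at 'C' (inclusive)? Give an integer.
Answer: 2

Derivation:
Subtree rooted at C contains: C, D
Count = 2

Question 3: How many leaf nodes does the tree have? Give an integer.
Answer: 6

Derivation:
Leaves (nodes with no children): B, D, F, G, J, M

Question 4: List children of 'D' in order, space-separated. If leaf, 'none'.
Answer: none

Derivation:
Node D's children (from adjacency): (leaf)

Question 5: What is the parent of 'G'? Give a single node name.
Scan adjacency: G appears as child of A

Answer: A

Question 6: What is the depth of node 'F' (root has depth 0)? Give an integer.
Answer: 1

Derivation:
Path from root to F: E -> F
Depth = number of edges = 1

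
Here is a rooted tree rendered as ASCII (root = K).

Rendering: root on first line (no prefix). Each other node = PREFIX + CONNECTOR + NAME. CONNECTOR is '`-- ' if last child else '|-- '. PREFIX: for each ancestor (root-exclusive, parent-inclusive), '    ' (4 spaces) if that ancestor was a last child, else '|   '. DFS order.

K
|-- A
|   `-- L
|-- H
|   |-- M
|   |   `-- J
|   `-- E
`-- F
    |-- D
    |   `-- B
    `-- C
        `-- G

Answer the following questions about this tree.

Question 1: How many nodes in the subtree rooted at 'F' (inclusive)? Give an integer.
Subtree rooted at F contains: B, C, D, F, G
Count = 5

Answer: 5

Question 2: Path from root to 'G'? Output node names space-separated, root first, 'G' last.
Answer: K F C G

Derivation:
Walk down from root: K -> F -> C -> G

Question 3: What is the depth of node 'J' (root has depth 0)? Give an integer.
Path from root to J: K -> H -> M -> J
Depth = number of edges = 3

Answer: 3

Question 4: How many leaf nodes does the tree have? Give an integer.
Leaves (nodes with no children): B, E, G, J, L

Answer: 5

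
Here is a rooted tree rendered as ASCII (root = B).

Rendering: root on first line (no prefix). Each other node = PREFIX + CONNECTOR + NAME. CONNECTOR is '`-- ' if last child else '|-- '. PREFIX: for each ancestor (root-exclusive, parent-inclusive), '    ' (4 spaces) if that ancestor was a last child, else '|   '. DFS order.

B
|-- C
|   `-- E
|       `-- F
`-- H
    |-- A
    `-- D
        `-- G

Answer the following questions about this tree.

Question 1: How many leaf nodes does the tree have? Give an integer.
Leaves (nodes with no children): A, F, G

Answer: 3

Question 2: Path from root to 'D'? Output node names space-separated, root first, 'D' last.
Answer: B H D

Derivation:
Walk down from root: B -> H -> D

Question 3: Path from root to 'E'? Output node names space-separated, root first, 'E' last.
Answer: B C E

Derivation:
Walk down from root: B -> C -> E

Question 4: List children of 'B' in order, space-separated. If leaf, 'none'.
Node B's children (from adjacency): C, H

Answer: C H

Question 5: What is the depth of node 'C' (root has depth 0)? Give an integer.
Path from root to C: B -> C
Depth = number of edges = 1

Answer: 1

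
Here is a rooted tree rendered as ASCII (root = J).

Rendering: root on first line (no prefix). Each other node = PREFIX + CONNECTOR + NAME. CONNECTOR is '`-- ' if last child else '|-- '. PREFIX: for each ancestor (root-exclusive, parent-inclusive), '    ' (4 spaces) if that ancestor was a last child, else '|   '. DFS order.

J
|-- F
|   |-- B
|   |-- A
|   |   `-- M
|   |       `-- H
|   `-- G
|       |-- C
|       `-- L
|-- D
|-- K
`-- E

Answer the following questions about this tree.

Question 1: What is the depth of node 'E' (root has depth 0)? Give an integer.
Path from root to E: J -> E
Depth = number of edges = 1

Answer: 1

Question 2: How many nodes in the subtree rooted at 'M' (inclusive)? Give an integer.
Answer: 2

Derivation:
Subtree rooted at M contains: H, M
Count = 2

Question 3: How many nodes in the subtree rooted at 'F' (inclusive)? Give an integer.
Subtree rooted at F contains: A, B, C, F, G, H, L, M
Count = 8

Answer: 8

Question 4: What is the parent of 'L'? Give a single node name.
Answer: G

Derivation:
Scan adjacency: L appears as child of G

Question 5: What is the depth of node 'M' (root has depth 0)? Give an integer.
Path from root to M: J -> F -> A -> M
Depth = number of edges = 3

Answer: 3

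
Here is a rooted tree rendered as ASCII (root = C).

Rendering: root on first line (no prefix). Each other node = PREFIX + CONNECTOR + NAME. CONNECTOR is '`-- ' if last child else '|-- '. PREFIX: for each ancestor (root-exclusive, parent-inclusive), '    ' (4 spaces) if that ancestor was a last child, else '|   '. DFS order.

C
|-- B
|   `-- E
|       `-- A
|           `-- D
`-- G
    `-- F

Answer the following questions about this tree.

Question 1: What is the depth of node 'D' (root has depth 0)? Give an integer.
Path from root to D: C -> B -> E -> A -> D
Depth = number of edges = 4

Answer: 4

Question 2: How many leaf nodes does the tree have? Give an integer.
Answer: 2

Derivation:
Leaves (nodes with no children): D, F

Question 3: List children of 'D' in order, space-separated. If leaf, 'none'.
Node D's children (from adjacency): (leaf)

Answer: none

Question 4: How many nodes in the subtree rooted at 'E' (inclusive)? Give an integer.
Subtree rooted at E contains: A, D, E
Count = 3

Answer: 3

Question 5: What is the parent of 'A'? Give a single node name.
Answer: E

Derivation:
Scan adjacency: A appears as child of E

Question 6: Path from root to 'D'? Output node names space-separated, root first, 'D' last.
Walk down from root: C -> B -> E -> A -> D

Answer: C B E A D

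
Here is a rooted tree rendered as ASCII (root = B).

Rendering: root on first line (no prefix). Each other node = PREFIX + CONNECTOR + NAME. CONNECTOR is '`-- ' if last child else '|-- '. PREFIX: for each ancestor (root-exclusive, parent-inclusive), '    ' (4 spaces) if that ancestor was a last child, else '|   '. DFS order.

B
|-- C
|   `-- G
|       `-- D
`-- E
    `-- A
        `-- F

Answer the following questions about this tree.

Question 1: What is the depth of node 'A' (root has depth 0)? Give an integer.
Path from root to A: B -> E -> A
Depth = number of edges = 2

Answer: 2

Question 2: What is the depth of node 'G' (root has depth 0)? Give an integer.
Path from root to G: B -> C -> G
Depth = number of edges = 2

Answer: 2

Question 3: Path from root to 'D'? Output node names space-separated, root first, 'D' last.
Answer: B C G D

Derivation:
Walk down from root: B -> C -> G -> D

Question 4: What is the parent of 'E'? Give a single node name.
Scan adjacency: E appears as child of B

Answer: B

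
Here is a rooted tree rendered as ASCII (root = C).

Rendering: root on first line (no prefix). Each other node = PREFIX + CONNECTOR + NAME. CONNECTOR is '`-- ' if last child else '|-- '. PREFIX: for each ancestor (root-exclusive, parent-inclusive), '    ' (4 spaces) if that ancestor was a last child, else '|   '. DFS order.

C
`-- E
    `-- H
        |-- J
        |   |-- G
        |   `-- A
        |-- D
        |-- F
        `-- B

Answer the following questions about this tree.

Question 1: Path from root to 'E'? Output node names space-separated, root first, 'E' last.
Answer: C E

Derivation:
Walk down from root: C -> E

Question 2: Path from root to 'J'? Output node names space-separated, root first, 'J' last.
Answer: C E H J

Derivation:
Walk down from root: C -> E -> H -> J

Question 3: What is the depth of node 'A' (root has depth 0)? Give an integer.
Path from root to A: C -> E -> H -> J -> A
Depth = number of edges = 4

Answer: 4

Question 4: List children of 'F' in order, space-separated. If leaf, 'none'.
Answer: none

Derivation:
Node F's children (from adjacency): (leaf)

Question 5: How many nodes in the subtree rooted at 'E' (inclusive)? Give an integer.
Answer: 8

Derivation:
Subtree rooted at E contains: A, B, D, E, F, G, H, J
Count = 8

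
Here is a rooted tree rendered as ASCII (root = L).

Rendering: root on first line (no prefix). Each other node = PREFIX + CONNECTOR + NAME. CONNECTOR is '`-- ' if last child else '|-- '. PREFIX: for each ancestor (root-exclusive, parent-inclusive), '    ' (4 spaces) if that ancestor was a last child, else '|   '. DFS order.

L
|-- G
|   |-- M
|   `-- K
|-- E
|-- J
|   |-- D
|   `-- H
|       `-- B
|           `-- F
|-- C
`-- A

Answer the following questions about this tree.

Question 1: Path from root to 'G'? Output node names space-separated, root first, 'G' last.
Answer: L G

Derivation:
Walk down from root: L -> G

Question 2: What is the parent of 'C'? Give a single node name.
Scan adjacency: C appears as child of L

Answer: L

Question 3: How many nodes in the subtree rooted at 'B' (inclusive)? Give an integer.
Answer: 2

Derivation:
Subtree rooted at B contains: B, F
Count = 2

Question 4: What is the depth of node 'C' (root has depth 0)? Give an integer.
Path from root to C: L -> C
Depth = number of edges = 1

Answer: 1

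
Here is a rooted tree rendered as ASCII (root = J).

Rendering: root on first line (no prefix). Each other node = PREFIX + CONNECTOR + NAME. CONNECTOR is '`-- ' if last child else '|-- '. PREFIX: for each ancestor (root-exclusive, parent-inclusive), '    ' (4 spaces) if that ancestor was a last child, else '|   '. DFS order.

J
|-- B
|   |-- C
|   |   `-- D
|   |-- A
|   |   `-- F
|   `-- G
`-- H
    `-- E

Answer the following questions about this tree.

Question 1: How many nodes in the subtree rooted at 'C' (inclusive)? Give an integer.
Answer: 2

Derivation:
Subtree rooted at C contains: C, D
Count = 2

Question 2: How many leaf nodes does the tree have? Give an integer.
Leaves (nodes with no children): D, E, F, G

Answer: 4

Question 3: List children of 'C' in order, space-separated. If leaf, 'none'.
Answer: D

Derivation:
Node C's children (from adjacency): D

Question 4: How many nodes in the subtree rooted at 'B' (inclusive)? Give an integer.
Subtree rooted at B contains: A, B, C, D, F, G
Count = 6

Answer: 6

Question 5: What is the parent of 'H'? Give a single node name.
Answer: J

Derivation:
Scan adjacency: H appears as child of J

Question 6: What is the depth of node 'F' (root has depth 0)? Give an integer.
Answer: 3

Derivation:
Path from root to F: J -> B -> A -> F
Depth = number of edges = 3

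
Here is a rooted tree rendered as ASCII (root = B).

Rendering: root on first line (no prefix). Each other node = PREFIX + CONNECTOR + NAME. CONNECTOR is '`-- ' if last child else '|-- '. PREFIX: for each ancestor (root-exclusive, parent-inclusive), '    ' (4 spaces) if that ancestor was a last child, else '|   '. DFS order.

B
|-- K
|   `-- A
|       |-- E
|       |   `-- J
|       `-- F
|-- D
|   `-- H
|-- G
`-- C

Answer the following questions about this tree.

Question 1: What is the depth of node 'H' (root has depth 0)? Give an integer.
Path from root to H: B -> D -> H
Depth = number of edges = 2

Answer: 2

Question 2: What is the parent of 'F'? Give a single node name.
Scan adjacency: F appears as child of A

Answer: A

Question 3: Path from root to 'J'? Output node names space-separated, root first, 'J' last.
Walk down from root: B -> K -> A -> E -> J

Answer: B K A E J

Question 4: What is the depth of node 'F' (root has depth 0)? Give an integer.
Answer: 3

Derivation:
Path from root to F: B -> K -> A -> F
Depth = number of edges = 3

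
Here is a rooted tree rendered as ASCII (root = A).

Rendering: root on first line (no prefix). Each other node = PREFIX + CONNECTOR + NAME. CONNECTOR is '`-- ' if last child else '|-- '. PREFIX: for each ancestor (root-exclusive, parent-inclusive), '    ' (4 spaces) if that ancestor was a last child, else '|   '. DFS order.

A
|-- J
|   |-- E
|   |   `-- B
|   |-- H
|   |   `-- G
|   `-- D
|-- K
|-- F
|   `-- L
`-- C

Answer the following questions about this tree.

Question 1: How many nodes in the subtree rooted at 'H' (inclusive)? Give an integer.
Subtree rooted at H contains: G, H
Count = 2

Answer: 2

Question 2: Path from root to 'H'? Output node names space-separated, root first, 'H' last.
Walk down from root: A -> J -> H

Answer: A J H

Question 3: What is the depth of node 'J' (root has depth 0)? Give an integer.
Path from root to J: A -> J
Depth = number of edges = 1

Answer: 1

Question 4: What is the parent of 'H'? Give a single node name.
Scan adjacency: H appears as child of J

Answer: J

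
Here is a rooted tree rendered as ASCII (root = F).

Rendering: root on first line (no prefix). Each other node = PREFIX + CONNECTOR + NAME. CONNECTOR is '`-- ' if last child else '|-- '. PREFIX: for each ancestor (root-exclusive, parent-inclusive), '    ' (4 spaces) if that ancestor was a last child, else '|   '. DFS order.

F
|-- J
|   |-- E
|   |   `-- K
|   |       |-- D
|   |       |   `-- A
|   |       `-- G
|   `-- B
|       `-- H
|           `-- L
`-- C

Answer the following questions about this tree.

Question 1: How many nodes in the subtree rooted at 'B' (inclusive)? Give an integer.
Subtree rooted at B contains: B, H, L
Count = 3

Answer: 3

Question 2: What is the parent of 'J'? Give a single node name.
Answer: F

Derivation:
Scan adjacency: J appears as child of F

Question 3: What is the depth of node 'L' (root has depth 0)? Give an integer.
Answer: 4

Derivation:
Path from root to L: F -> J -> B -> H -> L
Depth = number of edges = 4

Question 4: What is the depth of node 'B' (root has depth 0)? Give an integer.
Path from root to B: F -> J -> B
Depth = number of edges = 2

Answer: 2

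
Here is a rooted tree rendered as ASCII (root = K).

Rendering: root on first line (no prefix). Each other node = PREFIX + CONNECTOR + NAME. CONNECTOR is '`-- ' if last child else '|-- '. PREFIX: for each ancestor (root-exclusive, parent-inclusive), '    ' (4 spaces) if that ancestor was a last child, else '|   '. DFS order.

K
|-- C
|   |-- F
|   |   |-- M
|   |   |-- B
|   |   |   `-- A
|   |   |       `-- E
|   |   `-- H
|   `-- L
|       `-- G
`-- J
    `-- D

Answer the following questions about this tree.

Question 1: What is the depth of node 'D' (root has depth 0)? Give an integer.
Answer: 2

Derivation:
Path from root to D: K -> J -> D
Depth = number of edges = 2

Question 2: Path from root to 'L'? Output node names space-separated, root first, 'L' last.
Walk down from root: K -> C -> L

Answer: K C L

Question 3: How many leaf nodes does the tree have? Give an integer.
Answer: 5

Derivation:
Leaves (nodes with no children): D, E, G, H, M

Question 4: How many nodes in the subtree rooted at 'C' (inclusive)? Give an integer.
Answer: 9

Derivation:
Subtree rooted at C contains: A, B, C, E, F, G, H, L, M
Count = 9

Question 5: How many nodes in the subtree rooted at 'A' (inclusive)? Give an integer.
Answer: 2

Derivation:
Subtree rooted at A contains: A, E
Count = 2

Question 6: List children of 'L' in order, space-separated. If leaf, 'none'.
Node L's children (from adjacency): G

Answer: G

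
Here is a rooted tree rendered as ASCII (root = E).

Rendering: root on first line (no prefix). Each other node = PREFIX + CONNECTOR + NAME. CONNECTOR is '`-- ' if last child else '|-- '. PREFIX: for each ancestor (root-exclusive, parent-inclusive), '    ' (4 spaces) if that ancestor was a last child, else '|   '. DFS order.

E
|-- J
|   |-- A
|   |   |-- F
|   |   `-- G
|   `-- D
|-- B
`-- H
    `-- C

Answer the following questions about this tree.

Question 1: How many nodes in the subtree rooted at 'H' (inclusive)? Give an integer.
Answer: 2

Derivation:
Subtree rooted at H contains: C, H
Count = 2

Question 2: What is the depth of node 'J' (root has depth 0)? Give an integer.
Answer: 1

Derivation:
Path from root to J: E -> J
Depth = number of edges = 1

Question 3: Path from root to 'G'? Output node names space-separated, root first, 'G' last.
Walk down from root: E -> J -> A -> G

Answer: E J A G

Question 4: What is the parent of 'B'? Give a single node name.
Answer: E

Derivation:
Scan adjacency: B appears as child of E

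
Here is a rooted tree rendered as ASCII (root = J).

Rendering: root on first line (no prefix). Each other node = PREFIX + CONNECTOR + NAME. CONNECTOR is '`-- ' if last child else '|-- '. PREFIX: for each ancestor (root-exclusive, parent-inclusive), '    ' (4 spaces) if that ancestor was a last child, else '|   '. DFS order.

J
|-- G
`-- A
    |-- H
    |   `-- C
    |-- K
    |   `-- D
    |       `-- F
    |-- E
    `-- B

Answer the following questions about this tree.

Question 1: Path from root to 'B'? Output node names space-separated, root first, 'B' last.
Answer: J A B

Derivation:
Walk down from root: J -> A -> B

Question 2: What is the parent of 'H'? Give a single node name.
Scan adjacency: H appears as child of A

Answer: A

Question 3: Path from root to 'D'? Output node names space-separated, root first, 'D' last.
Answer: J A K D

Derivation:
Walk down from root: J -> A -> K -> D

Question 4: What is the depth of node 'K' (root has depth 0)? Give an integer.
Path from root to K: J -> A -> K
Depth = number of edges = 2

Answer: 2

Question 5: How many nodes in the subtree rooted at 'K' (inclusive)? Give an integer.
Answer: 3

Derivation:
Subtree rooted at K contains: D, F, K
Count = 3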